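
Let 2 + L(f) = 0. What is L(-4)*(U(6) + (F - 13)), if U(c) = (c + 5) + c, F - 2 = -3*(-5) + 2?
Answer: -46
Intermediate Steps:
L(f) = -2 (L(f) = -2 + 0 = -2)
F = 19 (F = 2 + (-3*(-5) + 2) = 2 + (15 + 2) = 2 + 17 = 19)
U(c) = 5 + 2*c (U(c) = (5 + c) + c = 5 + 2*c)
L(-4)*(U(6) + (F - 13)) = -2*((5 + 2*6) + (19 - 13)) = -2*((5 + 12) + 6) = -2*(17 + 6) = -2*23 = -46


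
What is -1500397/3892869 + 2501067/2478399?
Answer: 2005914588940/3216027545577 ≈ 0.62372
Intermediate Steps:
-1500397/3892869 + 2501067/2478399 = -1500397*1/3892869 + 2501067*(1/2478399) = -1500397/3892869 + 833689/826133 = 2005914588940/3216027545577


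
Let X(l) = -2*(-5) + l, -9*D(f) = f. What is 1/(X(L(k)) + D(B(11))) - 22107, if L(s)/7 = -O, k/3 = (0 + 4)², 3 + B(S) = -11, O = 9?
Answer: -10235550/463 ≈ -22107.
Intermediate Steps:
B(S) = -14 (B(S) = -3 - 11 = -14)
D(f) = -f/9
k = 48 (k = 3*(0 + 4)² = 3*4² = 3*16 = 48)
L(s) = -63 (L(s) = 7*(-1*9) = 7*(-9) = -63)
X(l) = 10 + l
1/(X(L(k)) + D(B(11))) - 22107 = 1/((10 - 63) - ⅑*(-14)) - 22107 = 1/(-53 + 14/9) - 22107 = 1/(-463/9) - 22107 = -9/463 - 22107 = -10235550/463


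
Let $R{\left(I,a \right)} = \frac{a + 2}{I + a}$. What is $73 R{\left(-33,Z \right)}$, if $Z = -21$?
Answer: $\frac{1387}{54} \approx 25.685$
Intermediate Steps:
$R{\left(I,a \right)} = \frac{2 + a}{I + a}$
$73 R{\left(-33,Z \right)} = 73 \frac{2 - 21}{-33 - 21} = 73 \frac{1}{-54} \left(-19\right) = 73 \left(\left(- \frac{1}{54}\right) \left(-19\right)\right) = 73 \cdot \frac{19}{54} = \frac{1387}{54}$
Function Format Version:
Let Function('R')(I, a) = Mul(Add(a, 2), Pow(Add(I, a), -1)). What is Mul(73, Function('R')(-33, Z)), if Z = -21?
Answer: Rational(1387, 54) ≈ 25.685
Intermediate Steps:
Function('R')(I, a) = Mul(Pow(Add(I, a), -1), Add(2, a)) (Function('R')(I, a) = Mul(Add(2, a), Pow(Add(I, a), -1)) = Mul(Pow(Add(I, a), -1), Add(2, a)))
Mul(73, Function('R')(-33, Z)) = Mul(73, Mul(Pow(Add(-33, -21), -1), Add(2, -21))) = Mul(73, Mul(Pow(-54, -1), -19)) = Mul(73, Mul(Rational(-1, 54), -19)) = Mul(73, Rational(19, 54)) = Rational(1387, 54)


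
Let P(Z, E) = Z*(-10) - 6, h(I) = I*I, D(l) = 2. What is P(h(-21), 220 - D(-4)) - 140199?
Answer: -144615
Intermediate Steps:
h(I) = I²
P(Z, E) = -6 - 10*Z (P(Z, E) = -10*Z - 6 = -6 - 10*Z)
P(h(-21), 220 - D(-4)) - 140199 = (-6 - 10*(-21)²) - 140199 = (-6 - 10*441) - 140199 = (-6 - 4410) - 140199 = -4416 - 140199 = -144615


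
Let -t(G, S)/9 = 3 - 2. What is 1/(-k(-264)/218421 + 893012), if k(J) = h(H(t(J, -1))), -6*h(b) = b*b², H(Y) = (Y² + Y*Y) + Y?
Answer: 48538/43345149107 ≈ 1.1198e-6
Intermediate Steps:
t(G, S) = -9 (t(G, S) = -9*(3 - 2) = -9*1 = -9)
H(Y) = Y + 2*Y² (H(Y) = (Y² + Y²) + Y = 2*Y² + Y = Y + 2*Y²)
h(b) = -b³/6 (h(b) = -b*b²/6 = -b³/6)
k(J) = -1193859/2 (k(J) = -(-729*(1 + 2*(-9))³)/6 = -(-729*(1 - 18)³)/6 = -(-9*(-17))³/6 = -⅙*153³ = -⅙*3581577 = -1193859/2)
1/(-k(-264)/218421 + 893012) = 1/(-(-1193859)/(2*218421) + 893012) = 1/(-1*(-132651/48538) + 893012) = 1/(132651/48538 + 893012) = 1/(43345149107/48538) = 48538/43345149107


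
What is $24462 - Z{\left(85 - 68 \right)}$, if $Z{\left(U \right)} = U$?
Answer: $24445$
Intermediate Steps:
$24462 - Z{\left(85 - 68 \right)} = 24462 - \left(85 - 68\right) = 24462 - 17 = 24445$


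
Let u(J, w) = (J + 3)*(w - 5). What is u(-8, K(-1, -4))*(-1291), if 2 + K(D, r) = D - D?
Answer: -45185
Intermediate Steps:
K(D, r) = -2 (K(D, r) = -2 + (D - D) = -2 + 0 = -2)
u(J, w) = (-5 + w)*(3 + J) (u(J, w) = (3 + J)*(-5 + w) = (-5 + w)*(3 + J))
u(-8, K(-1, -4))*(-1291) = (-15 - 5*(-8) + 3*(-2) - 8*(-2))*(-1291) = (-15 + 40 - 6 + 16)*(-1291) = 35*(-1291) = -45185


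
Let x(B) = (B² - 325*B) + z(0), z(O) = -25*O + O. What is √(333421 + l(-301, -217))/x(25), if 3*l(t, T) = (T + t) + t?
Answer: -√83287/3750 ≈ -0.076959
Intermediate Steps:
l(t, T) = T/3 + 2*t/3 (l(t, T) = ((T + t) + t)/3 = (T + 2*t)/3 = T/3 + 2*t/3)
z(O) = -24*O
x(B) = B² - 325*B (x(B) = (B² - 325*B) - 24*0 = (B² - 325*B) + 0 = B² - 325*B)
√(333421 + l(-301, -217))/x(25) = √(333421 + ((⅓)*(-217) + (⅔)*(-301)))/((25*(-325 + 25))) = √(333421 + (-217/3 - 602/3))/((25*(-300))) = √(333421 - 273)/(-7500) = √333148*(-1/7500) = (2*√83287)*(-1/7500) = -√83287/3750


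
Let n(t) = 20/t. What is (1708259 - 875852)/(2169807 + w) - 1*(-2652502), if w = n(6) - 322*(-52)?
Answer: 17399521724047/6559663 ≈ 2.6525e+6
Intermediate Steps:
w = 50242/3 (w = 20/6 - 322*(-52) = 20*(⅙) + 16744 = 10/3 + 16744 = 50242/3 ≈ 16747.)
(1708259 - 875852)/(2169807 + w) - 1*(-2652502) = (1708259 - 875852)/(2169807 + 50242/3) - 1*(-2652502) = 832407/(6559663/3) + 2652502 = 832407*(3/6559663) + 2652502 = 2497221/6559663 + 2652502 = 17399521724047/6559663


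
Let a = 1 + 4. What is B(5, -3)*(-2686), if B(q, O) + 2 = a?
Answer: -8058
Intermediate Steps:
a = 5
B(q, O) = 3 (B(q, O) = -2 + 5 = 3)
B(5, -3)*(-2686) = 3*(-2686) = -8058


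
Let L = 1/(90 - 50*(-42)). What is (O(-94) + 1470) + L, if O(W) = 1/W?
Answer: 75653026/51465 ≈ 1470.0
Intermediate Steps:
L = 1/2190 (L = 1/(90 + 2100) = 1/2190 ≈ 0.00045662)
(O(-94) + 1470) + L = (1/(-94) + 1470) + 1/2190 = (-1/94 + 1470) + 1/2190 = 138179/94 + 1/2190 = 75653026/51465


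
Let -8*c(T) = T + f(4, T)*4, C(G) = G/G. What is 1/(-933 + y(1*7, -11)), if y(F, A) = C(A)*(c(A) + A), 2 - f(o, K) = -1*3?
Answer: -8/7561 ≈ -0.0010581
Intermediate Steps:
f(o, K) = 5 (f(o, K) = 2 - (-1)*3 = 2 - 1*(-3) = 2 + 3 = 5)
C(G) = 1
c(T) = -5/2 - T/8 (c(T) = -(T + 5*4)/8 = -(T + 20)/8 = -(20 + T)/8 = -5/2 - T/8)
y(F, A) = -5/2 + 7*A/8 (y(F, A) = 1*((-5/2 - A/8) + A) = 1*(-5/2 + 7*A/8) = -5/2 + 7*A/8)
1/(-933 + y(1*7, -11)) = 1/(-933 + (-5/2 + (7/8)*(-11))) = 1/(-933 + (-5/2 - 77/8)) = 1/(-933 - 97/8) = 1/(-7561/8) = -8/7561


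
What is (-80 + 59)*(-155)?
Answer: 3255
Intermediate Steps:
(-80 + 59)*(-155) = -21*(-155) = 3255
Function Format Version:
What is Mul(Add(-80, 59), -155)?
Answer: 3255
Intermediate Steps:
Mul(Add(-80, 59), -155) = Mul(-21, -155) = 3255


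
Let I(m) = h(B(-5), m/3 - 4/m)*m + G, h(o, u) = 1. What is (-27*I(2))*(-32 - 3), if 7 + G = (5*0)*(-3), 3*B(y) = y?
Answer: -4725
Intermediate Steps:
B(y) = y/3
G = -7 (G = -7 + (5*0)*(-3) = -7 + 0*(-3) = -7 + 0 = -7)
I(m) = -7 + m (I(m) = 1*m - 7 = m - 7 = -7 + m)
(-27*I(2))*(-32 - 3) = (-27*(-7 + 2))*(-32 - 3) = -27*(-5)*(-35) = 135*(-35) = -4725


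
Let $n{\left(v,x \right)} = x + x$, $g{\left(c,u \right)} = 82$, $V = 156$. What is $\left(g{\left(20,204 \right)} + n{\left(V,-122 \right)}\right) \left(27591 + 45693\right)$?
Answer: $-11872008$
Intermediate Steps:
$n{\left(v,x \right)} = 2 x$
$\left(g{\left(20,204 \right)} + n{\left(V,-122 \right)}\right) \left(27591 + 45693\right) = \left(82 + 2 \left(-122\right)\right) \left(27591 + 45693\right) = \left(82 - 244\right) 73284 = \left(-162\right) 73284 = -11872008$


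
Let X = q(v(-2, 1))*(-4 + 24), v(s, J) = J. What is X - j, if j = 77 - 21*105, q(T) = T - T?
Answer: 2128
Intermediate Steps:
q(T) = 0
j = -2128 (j = 77 - 2205 = -2128)
X = 0 (X = 0*(-4 + 24) = 0*20 = 0)
X - j = 0 - 1*(-2128) = 0 + 2128 = 2128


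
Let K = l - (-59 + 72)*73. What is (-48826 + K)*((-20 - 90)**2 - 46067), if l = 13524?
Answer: 1231337717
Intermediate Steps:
K = 12575 (K = 13524 - (-59 + 72)*73 = 13524 - 13*73 = 13524 - 1*949 = 13524 - 949 = 12575)
(-48826 + K)*((-20 - 90)**2 - 46067) = (-48826 + 12575)*((-20 - 90)**2 - 46067) = -36251*((-110)**2 - 46067) = -36251*(12100 - 46067) = -36251*(-33967) = 1231337717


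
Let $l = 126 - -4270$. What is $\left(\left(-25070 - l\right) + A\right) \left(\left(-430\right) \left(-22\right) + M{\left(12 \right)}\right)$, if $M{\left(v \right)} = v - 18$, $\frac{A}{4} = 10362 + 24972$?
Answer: $1057618980$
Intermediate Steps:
$A = 141336$ ($A = 4 \left(10362 + 24972\right) = 4 \cdot 35334 = 141336$)
$l = 4396$ ($l = 126 + 4270 = 4396$)
$M{\left(v \right)} = -18 + v$
$\left(\left(-25070 - l\right) + A\right) \left(\left(-430\right) \left(-22\right) + M{\left(12 \right)}\right) = \left(\left(-25070 - 4396\right) + 141336\right) \left(\left(-430\right) \left(-22\right) + \left(-18 + 12\right)\right) = \left(\left(-25070 - 4396\right) + 141336\right) \left(9460 - 6\right) = \left(-29466 + 141336\right) 9454 = 111870 \cdot 9454 = 1057618980$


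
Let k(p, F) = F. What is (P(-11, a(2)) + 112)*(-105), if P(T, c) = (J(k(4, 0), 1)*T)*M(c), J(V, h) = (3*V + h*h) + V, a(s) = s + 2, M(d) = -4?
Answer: -16380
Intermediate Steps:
a(s) = 2 + s
J(V, h) = h**2 + 4*V (J(V, h) = (3*V + h**2) + V = (h**2 + 3*V) + V = h**2 + 4*V)
P(T, c) = -4*T (P(T, c) = ((1**2 + 4*0)*T)*(-4) = ((1 + 0)*T)*(-4) = (1*T)*(-4) = T*(-4) = -4*T)
(P(-11, a(2)) + 112)*(-105) = (-4*(-11) + 112)*(-105) = (44 + 112)*(-105) = 156*(-105) = -16380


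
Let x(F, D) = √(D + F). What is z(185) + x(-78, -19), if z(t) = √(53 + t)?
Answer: √238 + I*√97 ≈ 15.427 + 9.8489*I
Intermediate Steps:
z(185) + x(-78, -19) = √(53 + 185) + √(-19 - 78) = √238 + √(-97) = √238 + I*√97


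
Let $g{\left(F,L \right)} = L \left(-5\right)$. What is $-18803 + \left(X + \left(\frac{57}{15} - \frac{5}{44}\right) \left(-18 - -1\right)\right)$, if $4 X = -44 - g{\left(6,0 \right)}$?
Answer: $- \frac{4152867}{220} \approx -18877.0$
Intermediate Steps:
$g{\left(F,L \right)} = - 5 L$
$X = -11$ ($X = \frac{-44 - \left(-5\right) 0}{4} = \frac{-44 - 0}{4} = \frac{-44 + 0}{4} = \frac{1}{4} \left(-44\right) = -11$)
$-18803 + \left(X + \left(\frac{57}{15} - \frac{5}{44}\right) \left(-18 - -1\right)\right) = -18803 + \left(-11 + \left(\frac{57}{15} - \frac{5}{44}\right) \left(-18 - -1\right)\right) = -18803 + \left(-11 + \left(57 \cdot \frac{1}{15} - \frac{5}{44}\right) \left(-18 + 1\right)\right) = -18803 + \left(-11 + \left(\frac{19}{5} - \frac{5}{44}\right) \left(-17\right)\right) = -18803 + \left(-11 + \frac{811}{220} \left(-17\right)\right) = -18803 - \frac{16207}{220} = - \frac{4152867}{220}$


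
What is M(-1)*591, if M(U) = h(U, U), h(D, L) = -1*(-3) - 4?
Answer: -591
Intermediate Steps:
h(D, L) = -1 (h(D, L) = 3 - 4 = -1)
M(U) = -1
M(-1)*591 = -1*591 = -591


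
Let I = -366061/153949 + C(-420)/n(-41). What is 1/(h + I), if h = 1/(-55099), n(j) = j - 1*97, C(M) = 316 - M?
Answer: -25447307853/196228222180 ≈ -0.12968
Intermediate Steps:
n(j) = -97 + j (n(j) = j - 97 = -97 + j)
h = -1/55099 ≈ -1.8149e-5
I = -3561367/461847 (I = -366061/153949 + (316 - 1*(-420))/(-97 - 41) = -366061*1/153949 + (316 + 420)/(-138) = -366061/153949 + 736*(-1/138) = -366061/153949 - 16/3 = -3561367/461847 ≈ -7.7111)
1/(h + I) = 1/(-1/55099 - 3561367/461847) = 1/(-196228222180/25447307853) = -25447307853/196228222180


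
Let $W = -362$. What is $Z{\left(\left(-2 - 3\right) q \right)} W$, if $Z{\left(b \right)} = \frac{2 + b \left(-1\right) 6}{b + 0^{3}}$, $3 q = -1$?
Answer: $\frac{8688}{5} \approx 1737.6$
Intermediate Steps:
$q = - \frac{1}{3}$ ($q = \frac{1}{3} \left(-1\right) = - \frac{1}{3} \approx -0.33333$)
$Z{\left(b \right)} = \frac{2 - 6 b}{b}$ ($Z{\left(b \right)} = \frac{2 + - b 6}{b + 0} = \frac{2 - 6 b}{b}$)
$Z{\left(\left(-2 - 3\right) q \right)} W = \left(-6 + \frac{2}{\left(-2 - 3\right) \left(- \frac{1}{3}\right)}\right) \left(-362\right) = \left(-6 + \frac{2}{\left(-5\right) \left(- \frac{1}{3}\right)}\right) \left(-362\right) = \left(-6 + \frac{2}{\frac{5}{3}}\right) \left(-362\right) = \left(-6 + 2 \cdot \frac{3}{5}\right) \left(-362\right) = \left(-6 + \frac{6}{5}\right) \left(-362\right) = \left(- \frac{24}{5}\right) \left(-362\right) = \frac{8688}{5}$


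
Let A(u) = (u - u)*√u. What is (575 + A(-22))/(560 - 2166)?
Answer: -575/1606 ≈ -0.35803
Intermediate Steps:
A(u) = 0 (A(u) = 0*√u = 0)
(575 + A(-22))/(560 - 2166) = (575 + 0)/(560 - 2166) = 575/(-1606) = 575*(-1/1606) = -575/1606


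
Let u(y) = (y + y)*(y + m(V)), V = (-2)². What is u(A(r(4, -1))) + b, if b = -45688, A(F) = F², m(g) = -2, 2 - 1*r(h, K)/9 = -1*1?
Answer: 1014278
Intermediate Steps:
V = 4
r(h, K) = 27 (r(h, K) = 18 - (-9) = 18 - 9*(-1) = 18 + 9 = 27)
u(y) = 2*y*(-2 + y) (u(y) = (y + y)*(y - 2) = (2*y)*(-2 + y) = 2*y*(-2 + y))
u(A(r(4, -1))) + b = 2*27²*(-2 + 27²) - 45688 = 2*729*(-2 + 729) - 45688 = 2*729*727 - 45688 = 1059966 - 45688 = 1014278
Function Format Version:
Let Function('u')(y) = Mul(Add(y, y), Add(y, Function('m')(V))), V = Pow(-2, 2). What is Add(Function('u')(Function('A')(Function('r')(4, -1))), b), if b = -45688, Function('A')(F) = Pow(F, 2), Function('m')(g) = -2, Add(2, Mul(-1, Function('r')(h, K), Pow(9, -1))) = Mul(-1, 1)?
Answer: 1014278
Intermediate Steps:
V = 4
Function('r')(h, K) = 27 (Function('r')(h, K) = Add(18, Mul(-9, Mul(-1, 1))) = Add(18, Mul(-9, -1)) = Add(18, 9) = 27)
Function('u')(y) = Mul(2, y, Add(-2, y)) (Function('u')(y) = Mul(Add(y, y), Add(y, -2)) = Mul(Mul(2, y), Add(-2, y)) = Mul(2, y, Add(-2, y)))
Add(Function('u')(Function('A')(Function('r')(4, -1))), b) = Add(Mul(2, Pow(27, 2), Add(-2, Pow(27, 2))), -45688) = Add(Mul(2, 729, Add(-2, 729)), -45688) = Add(Mul(2, 729, 727), -45688) = Add(1059966, -45688) = 1014278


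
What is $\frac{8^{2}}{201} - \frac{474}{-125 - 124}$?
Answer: $\frac{37070}{16683} \approx 2.222$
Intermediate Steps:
$\frac{8^{2}}{201} - \frac{474}{-125 - 124} = 64 \cdot \frac{1}{201} - \frac{474}{-249} = \frac{64}{201} - - \frac{158}{83} = \frac{64}{201} + \frac{158}{83} = \frac{37070}{16683}$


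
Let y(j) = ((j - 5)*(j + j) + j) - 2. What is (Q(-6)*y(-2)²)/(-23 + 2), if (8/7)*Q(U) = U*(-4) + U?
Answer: -432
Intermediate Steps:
y(j) = -2 + j + 2*j*(-5 + j) (y(j) = ((-5 + j)*(2*j) + j) - 2 = (2*j*(-5 + j) + j) - 2 = (j + 2*j*(-5 + j)) - 2 = -2 + j + 2*j*(-5 + j))
Q(U) = -21*U/8 (Q(U) = 7*(U*(-4) + U)/8 = 7*(-4*U + U)/8 = 7*(-3*U)/8 = -21*U/8)
(Q(-6)*y(-2)²)/(-23 + 2) = ((-21/8*(-6))*(-2 - 9*(-2) + 2*(-2)²)²)/(-23 + 2) = (63*(-2 + 18 + 2*4)²/4)/(-21) = (63*(-2 + 18 + 8)²/4)*(-1/21) = ((63/4)*24²)*(-1/21) = ((63/4)*576)*(-1/21) = 9072*(-1/21) = -432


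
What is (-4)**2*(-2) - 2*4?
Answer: -40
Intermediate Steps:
(-4)**2*(-2) - 2*4 = 16*(-2) - 8 = -32 - 8 = -40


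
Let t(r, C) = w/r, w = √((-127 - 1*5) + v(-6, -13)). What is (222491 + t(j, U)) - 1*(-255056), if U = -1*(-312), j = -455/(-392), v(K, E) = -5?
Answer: 477547 + 56*I*√137/65 ≈ 4.7755e+5 + 10.084*I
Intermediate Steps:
j = 65/56 (j = -455*(-1/392) = 65/56 ≈ 1.1607)
w = I*√137 (w = √((-127 - 1*5) - 5) = √((-127 - 5) - 5) = √(-132 - 5) = √(-137) = I*√137 ≈ 11.705*I)
U = 312
t(r, C) = I*√137/r (t(r, C) = (I*√137)/r = I*√137/r)
(222491 + t(j, U)) - 1*(-255056) = (222491 + I*√137/(65/56)) - 1*(-255056) = (222491 + I*√137*(56/65)) + 255056 = (222491 + 56*I*√137/65) + 255056 = 477547 + 56*I*√137/65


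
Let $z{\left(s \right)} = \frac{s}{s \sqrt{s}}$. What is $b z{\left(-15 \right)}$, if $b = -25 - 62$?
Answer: $\frac{29 i \sqrt{15}}{5} \approx 22.463 i$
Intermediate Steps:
$z{\left(s \right)} = \frac{1}{\sqrt{s}}$ ($z{\left(s \right)} = \frac{s}{s^{\frac{3}{2}}} = \frac{1}{\sqrt{s}}$)
$b = -87$ ($b = -25 - 62 = -87$)
$b z{\left(-15 \right)} = - \frac{87}{i \sqrt{15}} = - 87 \left(- \frac{i \sqrt{15}}{15}\right) = \frac{29 i \sqrt{15}}{5}$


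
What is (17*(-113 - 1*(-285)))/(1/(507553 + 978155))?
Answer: 4344210192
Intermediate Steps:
(17*(-113 - 1*(-285)))/(1/(507553 + 978155)) = (17*(-113 + 285))/(1/1485708) = (17*172)/(1/1485708) = 2924*1485708 = 4344210192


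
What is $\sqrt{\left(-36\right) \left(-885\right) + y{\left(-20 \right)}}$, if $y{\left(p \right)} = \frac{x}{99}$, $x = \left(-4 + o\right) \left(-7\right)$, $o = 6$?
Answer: $\frac{\sqrt{34695386}}{33} \approx 178.49$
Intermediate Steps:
$x = -14$ ($x = \left(-4 + 6\right) \left(-7\right) = 2 \left(-7\right) = -14$)
$y{\left(p \right)} = - \frac{14}{99}$
$\sqrt{\left(-36\right) \left(-885\right) + y{\left(-20 \right)}} = \sqrt{\left(-36\right) \left(-885\right) - \frac{14}{99}} = \sqrt{31860 - \frac{14}{99}} = \sqrt{\frac{3154126}{99}} = \frac{\sqrt{34695386}}{33}$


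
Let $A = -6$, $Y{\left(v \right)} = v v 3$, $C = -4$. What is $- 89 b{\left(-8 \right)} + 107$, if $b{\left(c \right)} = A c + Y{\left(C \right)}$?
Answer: $-8437$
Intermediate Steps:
$Y{\left(v \right)} = 3 v^{2}$ ($Y{\left(v \right)} = v^{2} \cdot 3 = 3 v^{2}$)
$b{\left(c \right)} = 48 - 6 c$ ($b{\left(c \right)} = - 6 c + 3 \left(-4\right)^{2} = - 6 c + 3 \cdot 16 = - 6 c + 48 = 48 - 6 c$)
$- 89 b{\left(-8 \right)} + 107 = - 89 \left(48 - -48\right) + 107 = - 89 \left(48 + 48\right) + 107 = \left(-89\right) 96 + 107 = -8544 + 107 = -8437$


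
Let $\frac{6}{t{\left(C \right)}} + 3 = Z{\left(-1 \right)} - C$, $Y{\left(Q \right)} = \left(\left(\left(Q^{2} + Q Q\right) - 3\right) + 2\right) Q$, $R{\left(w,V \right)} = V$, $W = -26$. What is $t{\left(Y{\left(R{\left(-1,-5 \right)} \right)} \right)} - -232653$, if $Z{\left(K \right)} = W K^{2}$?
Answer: $\frac{8375509}{36} \approx 2.3265 \cdot 10^{5}$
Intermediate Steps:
$Y{\left(Q \right)} = Q \left(-1 + 2 Q^{2}\right)$ ($Y{\left(Q \right)} = \left(\left(\left(Q^{2} + Q^{2}\right) - 3\right) + 2\right) Q = \left(\left(2 Q^{2} - 3\right) + 2\right) Q = \left(\left(-3 + 2 Q^{2}\right) + 2\right) Q = \left(-1 + 2 Q^{2}\right) Q = Q \left(-1 + 2 Q^{2}\right)$)
$Z{\left(K \right)} = - 26 K^{2}$
$t{\left(C \right)} = \frac{6}{-29 - C}$ ($t{\left(C \right)} = \frac{6}{-3 - \left(26 + C\right)} = \frac{6}{-29 - C}$)
$t{\left(Y{\left(R{\left(-1,-5 \right)} \right)} \right)} - -232653 = - \frac{6}{29 + \left(\left(-1\right) \left(-5\right) + 2 \left(-5\right)^{3}\right)} - -232653 = - \frac{6}{29 + \left(5 + 2 \left(-125\right)\right)} + 232653 = - \frac{6}{29 + \left(5 - 250\right)} + 232653 = - \frac{6}{29 - 245} + 232653 = - \frac{6}{-216} + 232653 = \left(-6\right) \left(- \frac{1}{216}\right) + 232653 = \frac{1}{36} + 232653 = \frac{8375509}{36}$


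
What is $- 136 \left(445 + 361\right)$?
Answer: $-109616$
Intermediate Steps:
$- 136 \left(445 + 361\right) = \left(-136\right) 806 = -109616$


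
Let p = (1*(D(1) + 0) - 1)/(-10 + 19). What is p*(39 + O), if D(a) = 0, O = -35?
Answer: -4/9 ≈ -0.44444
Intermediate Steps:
p = -⅑ (p = (1*(0 + 0) - 1)/(-10 + 19) = (1*0 - 1)/9 = (0 - 1)*(⅑) = -1*⅑ = -⅑ ≈ -0.11111)
p*(39 + O) = -(39 - 35)/9 = -⅑*4 = -4/9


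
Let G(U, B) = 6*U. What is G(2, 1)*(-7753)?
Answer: -93036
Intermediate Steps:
G(2, 1)*(-7753) = (6*2)*(-7753) = 12*(-7753) = -93036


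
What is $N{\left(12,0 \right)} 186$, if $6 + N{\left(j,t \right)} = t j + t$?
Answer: $-1116$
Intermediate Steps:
$N{\left(j,t \right)} = -6 + t + j t$ ($N{\left(j,t \right)} = -6 + \left(t j + t\right) = -6 + \left(j t + t\right) = -6 + \left(t + j t\right) = -6 + t + j t$)
$N{\left(12,0 \right)} 186 = \left(-6 + 0 + 12 \cdot 0\right) 186 = \left(-6 + 0 + 0\right) 186 = \left(-6\right) 186 = -1116$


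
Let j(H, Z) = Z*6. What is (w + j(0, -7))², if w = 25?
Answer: 289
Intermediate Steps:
j(H, Z) = 6*Z
(w + j(0, -7))² = (25 + 6*(-7))² = (25 - 42)² = (-17)² = 289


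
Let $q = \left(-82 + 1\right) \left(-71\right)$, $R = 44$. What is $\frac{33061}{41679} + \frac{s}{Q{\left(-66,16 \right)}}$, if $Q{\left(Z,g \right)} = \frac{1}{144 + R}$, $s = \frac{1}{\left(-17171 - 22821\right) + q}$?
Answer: $\frac{1124206049}{1427130639} \approx 0.78774$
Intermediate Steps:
$q = 5751$ ($q = \left(-81\right) \left(-71\right) = 5751$)
$s = - \frac{1}{34241}$ ($s = \frac{1}{\left(-17171 - 22821\right) + 5751} = \frac{1}{-39992 + 5751} = \frac{1}{-34241} = - \frac{1}{34241} \approx -2.9205 \cdot 10^{-5}$)
$Q{\left(Z,g \right)} = \frac{1}{188}$ ($Q{\left(Z,g \right)} = \frac{1}{144 + 44} = \frac{1}{188}$)
$\frac{33061}{41679} + \frac{s}{Q{\left(-66,16 \right)}} = \frac{33061}{41679} - \frac{\frac{1}{\frac{1}{188}}}{34241} = 33061 \cdot \frac{1}{41679} - \frac{188}{34241} = \frac{33061}{41679} - \frac{188}{34241} = \frac{1124206049}{1427130639}$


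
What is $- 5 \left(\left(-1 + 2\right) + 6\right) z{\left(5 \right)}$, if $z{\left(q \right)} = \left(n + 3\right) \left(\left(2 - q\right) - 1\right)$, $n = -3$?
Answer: $0$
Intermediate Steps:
$z{\left(q \right)} = 0$ ($z{\left(q \right)} = \left(-3 + 3\right) \left(\left(2 - q\right) - 1\right) = 0 \left(1 - q\right) = 0$)
$- 5 \left(\left(-1 + 2\right) + 6\right) z{\left(5 \right)} = - 5 \left(\left(-1 + 2\right) + 6\right) 0 = - 5 \left(1 + 6\right) 0 = \left(-5\right) 7 \cdot 0 = \left(-35\right) 0 = 0$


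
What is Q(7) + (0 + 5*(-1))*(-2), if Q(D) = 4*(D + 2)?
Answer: 46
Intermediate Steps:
Q(D) = 8 + 4*D (Q(D) = 4*(2 + D) = 8 + 4*D)
Q(7) + (0 + 5*(-1))*(-2) = (8 + 4*7) + (0 + 5*(-1))*(-2) = (8 + 28) + (0 - 5)*(-2) = 36 - 5*(-2) = 36 + 10 = 46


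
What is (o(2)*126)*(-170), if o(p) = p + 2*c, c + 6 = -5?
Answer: 428400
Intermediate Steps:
c = -11 (c = -6 - 5 = -11)
o(p) = -22 + p (o(p) = p + 2*(-11) = p - 22 = -22 + p)
(o(2)*126)*(-170) = ((-22 + 2)*126)*(-170) = -20*126*(-170) = -2520*(-170) = 428400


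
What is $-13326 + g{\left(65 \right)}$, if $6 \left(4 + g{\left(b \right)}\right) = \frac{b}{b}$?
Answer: $- \frac{79979}{6} \approx -13330.0$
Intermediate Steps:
$g{\left(b \right)} = - \frac{23}{6}$ ($g{\left(b \right)} = -4 + \frac{b \frac{1}{b}}{6} = -4 + \frac{1}{6} \cdot 1 = -4 + \frac{1}{6} = - \frac{23}{6}$)
$-13326 + g{\left(65 \right)} = -13326 - \frac{23}{6} = - \frac{79979}{6}$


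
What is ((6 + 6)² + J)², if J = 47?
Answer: 36481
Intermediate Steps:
((6 + 6)² + J)² = ((6 + 6)² + 47)² = (12² + 47)² = (144 + 47)² = 191² = 36481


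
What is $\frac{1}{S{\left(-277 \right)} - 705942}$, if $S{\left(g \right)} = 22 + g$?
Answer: $- \frac{1}{706197} \approx -1.416 \cdot 10^{-6}$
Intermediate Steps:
$\frac{1}{S{\left(-277 \right)} - 705942} = \frac{1}{\left(22 - 277\right) - 705942} = \frac{1}{-255 - 705942} = \frac{1}{-706197} = - \frac{1}{706197}$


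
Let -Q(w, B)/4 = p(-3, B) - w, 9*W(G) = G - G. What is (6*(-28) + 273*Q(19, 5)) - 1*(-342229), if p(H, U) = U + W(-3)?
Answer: 357349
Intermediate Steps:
W(G) = 0 (W(G) = (G - G)/9 = (⅑)*0 = 0)
p(H, U) = U (p(H, U) = U + 0 = U)
Q(w, B) = -4*B + 4*w (Q(w, B) = -4*(B - w) = -4*B + 4*w)
(6*(-28) + 273*Q(19, 5)) - 1*(-342229) = (6*(-28) + 273*(-4*5 + 4*19)) - 1*(-342229) = (-168 + 273*(-20 + 76)) + 342229 = (-168 + 273*56) + 342229 = (-168 + 15288) + 342229 = 15120 + 342229 = 357349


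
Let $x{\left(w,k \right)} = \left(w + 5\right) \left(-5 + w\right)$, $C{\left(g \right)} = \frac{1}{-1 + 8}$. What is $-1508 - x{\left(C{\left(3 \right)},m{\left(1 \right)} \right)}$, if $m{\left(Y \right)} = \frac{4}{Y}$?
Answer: $- \frac{72668}{49} \approx -1483.0$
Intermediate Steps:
$C{\left(g \right)} = \frac{1}{7}$
$x{\left(w,k \right)} = \left(-5 + w\right) \left(5 + w\right)$ ($x{\left(w,k \right)} = \left(5 + w\right) \left(-5 + w\right) = \left(-5 + w\right) \left(5 + w\right)$)
$-1508 - x{\left(C{\left(3 \right)},m{\left(1 \right)} \right)} = -1508 - \left(-25 + \left(\frac{1}{7}\right)^{2}\right) = -1508 - \left(-25 + \frac{1}{49}\right) = -1508 - - \frac{1224}{49} = -1508 + \frac{1224}{49} = - \frac{72668}{49}$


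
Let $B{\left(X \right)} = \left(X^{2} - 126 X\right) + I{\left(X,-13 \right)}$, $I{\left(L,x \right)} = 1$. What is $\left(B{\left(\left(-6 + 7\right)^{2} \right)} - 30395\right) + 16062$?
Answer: $-14457$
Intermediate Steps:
$B{\left(X \right)} = 1 + X^{2} - 126 X$ ($B{\left(X \right)} = \left(X^{2} - 126 X\right) + 1 = 1 + X^{2} - 126 X$)
$\left(B{\left(\left(-6 + 7\right)^{2} \right)} - 30395\right) + 16062 = \left(\left(1 + \left(\left(-6 + 7\right)^{2}\right)^{2} - 126 \left(-6 + 7\right)^{2}\right) - 30395\right) + 16062 = \left(\left(1 + \left(1^{2}\right)^{2} - 126 \cdot 1^{2}\right) - 30395\right) + 16062 = \left(\left(1 + 1^{2} - 126\right) - 30395\right) + 16062 = \left(\left(1 + 1 - 126\right) - 30395\right) + 16062 = \left(-124 - 30395\right) + 16062 = -30519 + 16062 = -14457$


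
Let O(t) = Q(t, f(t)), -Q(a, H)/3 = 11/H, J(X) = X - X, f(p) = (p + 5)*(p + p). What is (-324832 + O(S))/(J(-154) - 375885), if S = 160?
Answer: 519731201/601416000 ≈ 0.86418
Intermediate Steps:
f(p) = 2*p*(5 + p) (f(p) = (5 + p)*(2*p) = 2*p*(5 + p))
J(X) = 0
Q(a, H) = -33/H
O(t) = -33/(2*t*(5 + t)) (O(t) = -33*1/(2*t*(5 + t)) = -33/(2*t*(5 + t)))
(-324832 + O(S))/(J(-154) - 375885) = (-324832 - 33/2/(160*(5 + 160)))/(0 - 375885) = (-324832 - 33/2*1/160/165)/(-375885) = (-324832 - 33/2*1/160*1/165)*(-1/375885) = (-324832 - 1/1600)*(-1/375885) = -519731201/1600*(-1/375885) = 519731201/601416000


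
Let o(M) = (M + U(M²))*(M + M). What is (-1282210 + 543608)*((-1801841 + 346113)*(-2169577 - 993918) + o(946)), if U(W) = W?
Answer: -3402653160253430928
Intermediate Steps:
o(M) = 2*M*(M + M²) (o(M) = (M + M²)*(M + M) = (M + M²)*(2*M) = 2*M*(M + M²))
(-1282210 + 543608)*((-1801841 + 346113)*(-2169577 - 993918) + o(946)) = (-1282210 + 543608)*((-1801841 + 346113)*(-2169577 - 993918) + 2*946²*(1 + 946)) = -738602*(-1455728*(-3163495) + 2*894916*947) = -738602*(4605188249360 + 1694970904) = -738602*4606883220264 = -3402653160253430928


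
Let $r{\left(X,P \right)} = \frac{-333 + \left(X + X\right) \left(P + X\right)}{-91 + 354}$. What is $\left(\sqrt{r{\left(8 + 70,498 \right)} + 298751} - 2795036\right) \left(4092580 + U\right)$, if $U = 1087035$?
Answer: $-14477210391140 + \frac{10359230 \sqrt{5171963117}}{263} \approx -1.4474 \cdot 10^{13}$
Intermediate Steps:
$r{\left(X,P \right)} = - \frac{333}{263} + \frac{2 X \left(P + X\right)}{263}$ ($r{\left(X,P \right)} = \frac{-333 + 2 X \left(P + X\right)}{263} = \left(-333 + 2 X \left(P + X\right)\right) \frac{1}{263} = - \frac{333}{263} + \frac{2 X \left(P + X\right)}{263}$)
$\left(\sqrt{r{\left(8 + 70,498 \right)} + 298751} - 2795036\right) \left(4092580 + U\right) = \left(\sqrt{\left(- \frac{333}{263} + \frac{2 \left(8 + 70\right)^{2}}{263} + \frac{2}{263} \cdot 498 \left(8 + 70\right)\right) + 298751} - 2795036\right) \left(4092580 + 1087035\right) = \left(\sqrt{\left(- \frac{333}{263} + \frac{2 \cdot 78^{2}}{263} + \frac{2}{263} \cdot 498 \cdot 78\right) + 298751} - 2795036\right) 5179615 = \left(\sqrt{\left(- \frac{333}{263} + \frac{2}{263} \cdot 6084 + \frac{77688}{263}\right) + 298751} - 2795036\right) 5179615 = \left(\sqrt{\left(- \frac{333}{263} + \frac{12168}{263} + \frac{77688}{263}\right) + 298751} - 2795036\right) 5179615 = \left(\sqrt{\frac{89523}{263} + 298751} - 2795036\right) 5179615 = \left(\sqrt{\frac{78661036}{263}} - 2795036\right) 5179615 = \left(\frac{2 \sqrt{5171963117}}{263} - 2795036\right) 5179615 = \left(-2795036 + \frac{2 \sqrt{5171963117}}{263}\right) 5179615 = -14477210391140 + \frac{10359230 \sqrt{5171963117}}{263}$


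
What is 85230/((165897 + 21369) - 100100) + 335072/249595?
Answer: 25239933901/10878098885 ≈ 2.3203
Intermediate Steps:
85230/((165897 + 21369) - 100100) + 335072/249595 = 85230/(187266 - 100100) + 335072*(1/249595) = 85230/87166 + 335072/249595 = 85230*(1/87166) + 335072/249595 = 42615/43583 + 335072/249595 = 25239933901/10878098885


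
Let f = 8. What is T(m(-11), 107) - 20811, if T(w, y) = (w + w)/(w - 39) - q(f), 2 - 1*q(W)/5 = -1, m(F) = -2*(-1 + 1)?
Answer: -20826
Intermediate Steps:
m(F) = 0 (m(F) = -2*0 = 0)
q(W) = 15 (q(W) = 10 - 5*(-1) = 10 + 5 = 15)
T(w, y) = -15 + 2*w/(-39 + w) (T(w, y) = (w + w)/(w - 39) - 1*15 = (2*w)/(-39 + w) - 15 = 2*w/(-39 + w) - 15 = -15 + 2*w/(-39 + w))
T(m(-11), 107) - 20811 = 13*(45 - 1*0)/(-39 + 0) - 20811 = 13*(45 + 0)/(-39) - 20811 = 13*(-1/39)*45 - 20811 = -15 - 20811 = -20826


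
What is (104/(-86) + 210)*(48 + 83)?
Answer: 1176118/43 ≈ 27352.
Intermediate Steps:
(104/(-86) + 210)*(48 + 83) = (104*(-1/86) + 210)*131 = (-52/43 + 210)*131 = (8978/43)*131 = 1176118/43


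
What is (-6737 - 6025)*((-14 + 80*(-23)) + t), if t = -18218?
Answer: 256158864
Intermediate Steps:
(-6737 - 6025)*((-14 + 80*(-23)) + t) = (-6737 - 6025)*((-14 + 80*(-23)) - 18218) = -12762*((-14 - 1840) - 18218) = -12762*(-1854 - 18218) = -12762*(-20072) = 256158864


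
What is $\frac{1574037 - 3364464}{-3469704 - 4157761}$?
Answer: $\frac{1790427}{7627465} \approx 0.23473$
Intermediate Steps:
$\frac{1574037 - 3364464}{-3469704 - 4157761} = - \frac{1790427}{-7627465} = \left(-1790427\right) \left(- \frac{1}{7627465}\right) = \frac{1790427}{7627465}$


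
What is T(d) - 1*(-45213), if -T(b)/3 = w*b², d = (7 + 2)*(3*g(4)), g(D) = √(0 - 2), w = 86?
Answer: 421377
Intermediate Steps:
g(D) = I*√2 (g(D) = √(-2) = I*√2)
d = 27*I*√2 (d = (7 + 2)*(3*(I*√2)) = 9*(3*I*√2) = 27*I*√2 ≈ 38.184*I)
T(b) = -258*b²
T(d) - 1*(-45213) = -258*(27*I*√2)² - 1*(-45213) = -258*(-1458) + 45213 = 376164 + 45213 = 421377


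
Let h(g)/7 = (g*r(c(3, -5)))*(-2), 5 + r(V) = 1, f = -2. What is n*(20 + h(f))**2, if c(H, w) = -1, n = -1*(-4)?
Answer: 33856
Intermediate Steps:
n = 4
r(V) = -4 (r(V) = -5 + 1 = -4)
h(g) = 56*g (h(g) = 7*((g*(-4))*(-2)) = 7*(-4*g*(-2)) = 7*(8*g) = 56*g)
n*(20 + h(f))**2 = 4*(20 + 56*(-2))**2 = 4*(20 - 112)**2 = 4*(-92)**2 = 4*8464 = 33856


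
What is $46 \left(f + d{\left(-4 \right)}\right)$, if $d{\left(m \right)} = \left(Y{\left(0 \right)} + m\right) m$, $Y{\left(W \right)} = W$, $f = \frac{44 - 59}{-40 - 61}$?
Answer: $\frac{75026}{101} \approx 742.83$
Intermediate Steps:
$f = \frac{15}{101}$ ($f = - \frac{15}{-101} = \left(-15\right) \left(- \frac{1}{101}\right) = \frac{15}{101} \approx 0.14851$)
$d{\left(m \right)} = m^{2}$ ($d{\left(m \right)} = \left(0 + m\right) m = m m = m^{2}$)
$46 \left(f + d{\left(-4 \right)}\right) = 46 \left(\frac{15}{101} + \left(-4\right)^{2}\right) = 46 \left(\frac{15}{101} + 16\right) = 46 \cdot \frac{1631}{101} = \frac{75026}{101}$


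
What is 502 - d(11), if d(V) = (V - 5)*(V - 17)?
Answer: 538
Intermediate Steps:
d(V) = (-17 + V)*(-5 + V) (d(V) = (-5 + V)*(-17 + V) = (-17 + V)*(-5 + V))
502 - d(11) = 502 - (85 + 11² - 22*11) = 502 - (85 + 121 - 242) = 502 - 1*(-36) = 502 + 36 = 538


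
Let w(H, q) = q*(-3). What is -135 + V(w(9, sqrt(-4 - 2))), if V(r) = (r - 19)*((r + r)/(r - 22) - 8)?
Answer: 4735/269 + 5040*I*sqrt(6)/269 ≈ 17.602 + 45.894*I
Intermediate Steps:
w(H, q) = -3*q
V(r) = (-19 + r)*(-8 + 2*r/(-22 + r)) (V(r) = (-19 + r)*((2*r)/(-22 + r) - 8) = (-19 + r)*(2*r/(-22 + r) - 8) = (-19 + r)*(-8 + 2*r/(-22 + r)))
-135 + V(w(9, sqrt(-4 - 2))) = -135 + 2*(-1672 - 3*(-3*sqrt(-4 - 2))**2 + 145*(-3*sqrt(-4 - 2)))/(-22 - 3*sqrt(-4 - 2)) = -135 + 2*(-1672 - 3*(-3*I*sqrt(6))**2 + 145*(-3*I*sqrt(6)))/(-22 - 3*I*sqrt(6)) = -135 + 2*(-1672 - 3*(-54) - 435*I*sqrt(6))/(-22 - 3*I*sqrt(6)) = -135 + 2*(-1672 + 162 - 435*I*sqrt(6))/(-22 - 3*I*sqrt(6)) = -135 + 2*(-1510 - 435*I*sqrt(6))/(-22 - 3*I*sqrt(6))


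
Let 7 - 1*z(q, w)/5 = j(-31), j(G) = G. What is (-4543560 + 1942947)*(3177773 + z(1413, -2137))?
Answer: -8264651891319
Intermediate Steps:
z(q, w) = 190 (z(q, w) = 35 - 5*(-31) = 35 + 155 = 190)
(-4543560 + 1942947)*(3177773 + z(1413, -2137)) = (-4543560 + 1942947)*(3177773 + 190) = -2600613*3177963 = -8264651891319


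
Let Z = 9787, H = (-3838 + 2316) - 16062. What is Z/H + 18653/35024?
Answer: -57756/2405711 ≈ -0.024008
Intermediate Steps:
H = -17584 (H = -1522 - 16062 = -17584)
Z/H + 18653/35024 = 9787/(-17584) + 18653/35024 = 9787*(-1/17584) + 18653*(1/35024) = -9787/17584 + 18653/35024 = -57756/2405711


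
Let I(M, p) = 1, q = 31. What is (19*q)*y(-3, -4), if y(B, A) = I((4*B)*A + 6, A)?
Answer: 589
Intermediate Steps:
y(B, A) = 1
(19*q)*y(-3, -4) = (19*31)*1 = 589*1 = 589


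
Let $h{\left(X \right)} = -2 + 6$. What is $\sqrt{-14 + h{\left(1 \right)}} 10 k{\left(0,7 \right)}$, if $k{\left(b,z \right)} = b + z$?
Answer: $70 i \sqrt{10} \approx 221.36 i$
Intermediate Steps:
$h{\left(X \right)} = 4$
$\sqrt{-14 + h{\left(1 \right)}} 10 k{\left(0,7 \right)} = \sqrt{-14 + 4} \cdot 10 \left(0 + 7\right) = \sqrt{-10} \cdot 10 \cdot 7 = i \sqrt{10} \cdot 10 \cdot 7 = 10 i \sqrt{10} \cdot 7 = 70 i \sqrt{10}$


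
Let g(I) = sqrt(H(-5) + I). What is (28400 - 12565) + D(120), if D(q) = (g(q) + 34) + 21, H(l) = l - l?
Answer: 15890 + 2*sqrt(30) ≈ 15901.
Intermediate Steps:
H(l) = 0
g(I) = sqrt(I) (g(I) = sqrt(0 + I) = sqrt(I))
D(q) = 55 + sqrt(q) (D(q) = (sqrt(q) + 34) + 21 = (34 + sqrt(q)) + 21 = 55 + sqrt(q))
(28400 - 12565) + D(120) = (28400 - 12565) + (55 + sqrt(120)) = 15835 + (55 + 2*sqrt(30)) = 15890 + 2*sqrt(30)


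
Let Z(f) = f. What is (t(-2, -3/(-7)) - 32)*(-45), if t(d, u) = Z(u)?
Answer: 9945/7 ≈ 1420.7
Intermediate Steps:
t(d, u) = u
(t(-2, -3/(-7)) - 32)*(-45) = (-3/(-7) - 32)*(-45) = (-3*(-1/7) - 32)*(-45) = (3/7 - 32)*(-45) = -221/7*(-45) = 9945/7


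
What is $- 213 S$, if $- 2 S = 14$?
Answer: $1491$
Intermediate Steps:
$S = -7$ ($S = \left(- \frac{1}{2}\right) 14 = -7$)
$- 213 S = \left(-213\right) \left(-7\right) = 1491$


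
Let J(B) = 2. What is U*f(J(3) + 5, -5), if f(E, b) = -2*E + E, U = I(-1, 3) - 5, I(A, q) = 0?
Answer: 35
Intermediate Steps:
U = -5 (U = 0 - 5 = -5)
f(E, b) = -E
U*f(J(3) + 5, -5) = -(-5)*(2 + 5) = -(-5)*7 = -5*(-7) = 35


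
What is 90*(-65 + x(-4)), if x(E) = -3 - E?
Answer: -5760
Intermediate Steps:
90*(-65 + x(-4)) = 90*(-65 + (-3 - 1*(-4))) = 90*(-65 + (-3 + 4)) = 90*(-65 + 1) = 90*(-64) = -5760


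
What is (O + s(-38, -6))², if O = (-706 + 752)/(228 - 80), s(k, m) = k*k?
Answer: 11423120641/5476 ≈ 2.0860e+6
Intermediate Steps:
s(k, m) = k²
O = 23/74 (O = 46/148 = 46*(1/148) = 23/74 ≈ 0.31081)
(O + s(-38, -6))² = (23/74 + (-38)²)² = (23/74 + 1444)² = (106879/74)² = 11423120641/5476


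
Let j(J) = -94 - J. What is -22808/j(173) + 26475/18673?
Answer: 432962609/4985691 ≈ 86.841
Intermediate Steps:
-22808/j(173) + 26475/18673 = -22808/(-94 - 1*173) + 26475/18673 = -22808/(-94 - 173) + 26475*(1/18673) = -22808/(-267) + 26475/18673 = -22808*(-1/267) + 26475/18673 = 22808/267 + 26475/18673 = 432962609/4985691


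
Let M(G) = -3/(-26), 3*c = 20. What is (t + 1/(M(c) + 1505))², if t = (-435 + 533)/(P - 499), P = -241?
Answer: 3640070962609/209647522224100 ≈ 0.017363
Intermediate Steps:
c = 20/3 (c = (⅓)*20 = 20/3 ≈ 6.6667)
M(G) = 3/26 (M(G) = -3*(-1/26) = 3/26)
t = -49/370 (t = (-435 + 533)/(-241 - 499) = 98/(-740) = 98*(-1/740) = -49/370 ≈ -0.13243)
(t + 1/(M(c) + 1505))² = (-49/370 + 1/(3/26 + 1505))² = (-49/370 + 1/(39133/26))² = (-49/370 + 26/39133)² = (-1907897/14479210)² = 3640070962609/209647522224100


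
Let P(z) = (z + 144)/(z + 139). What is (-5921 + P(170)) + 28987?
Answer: 7127708/309 ≈ 23067.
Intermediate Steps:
P(z) = (144 + z)/(139 + z)
(-5921 + P(170)) + 28987 = (-5921 + (144 + 170)/(139 + 170)) + 28987 = (-5921 + 314/309) + 28987 = -1829275/309 + 28987 = 7127708/309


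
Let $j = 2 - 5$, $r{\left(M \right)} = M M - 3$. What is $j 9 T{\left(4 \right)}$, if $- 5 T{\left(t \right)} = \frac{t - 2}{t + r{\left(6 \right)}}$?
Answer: $\frac{54}{185} \approx 0.29189$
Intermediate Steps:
$r{\left(M \right)} = -3 + M^{2}$ ($r{\left(M \right)} = M^{2} - 3 = -3 + M^{2}$)
$j = -3$
$T{\left(t \right)} = - \frac{-2 + t}{5 \left(33 + t\right)}$ ($T{\left(t \right)} = - \frac{\left(t - 2\right) \frac{1}{t - \left(3 - 6^{2}\right)}}{5} = - \frac{\left(-2 + t\right) \frac{1}{t + \left(-3 + 36\right)}}{5} = - \frac{\left(-2 + t\right) \frac{1}{t + 33}}{5} = - \frac{\left(-2 + t\right) \frac{1}{33 + t}}{5} = - \frac{\frac{1}{33 + t} \left(-2 + t\right)}{5} = - \frac{-2 + t}{5 \left(33 + t\right)}$)
$j 9 T{\left(4 \right)} = \left(-3\right) 9 \frac{2 - 4}{5 \left(33 + 4\right)} = - 27 \frac{2 - 4}{5 \cdot 37} = - 27 \cdot \frac{1}{5} \cdot \frac{1}{37} \left(-2\right) = \left(-27\right) \left(- \frac{2}{185}\right) = \frac{54}{185}$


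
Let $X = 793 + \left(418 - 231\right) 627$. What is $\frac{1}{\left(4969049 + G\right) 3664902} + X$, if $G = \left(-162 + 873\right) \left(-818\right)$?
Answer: $\frac{1898065539760317685}{16079577944802} \approx 1.1804 \cdot 10^{5}$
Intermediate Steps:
$X = 118042$ ($X = 793 + \left(418 - 231\right) 627 = 793 + 187 \cdot 627 = 793 + 117249 = 118042$)
$G = -581598$ ($G = 711 \left(-818\right) = -581598$)
$\frac{1}{\left(4969049 + G\right) 3664902} + X = \frac{1}{\left(4969049 - 581598\right) 3664902} + 118042 = \frac{1}{4387451} \cdot \frac{1}{3664902} + 118042 = \frac{1}{16079577944802} + 118042 = \frac{1898065539760317685}{16079577944802}$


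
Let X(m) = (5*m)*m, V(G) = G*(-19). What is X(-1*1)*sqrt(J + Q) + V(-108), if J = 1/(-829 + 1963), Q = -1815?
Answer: 2052 + 5*I*sqrt(28814926)/126 ≈ 2052.0 + 213.01*I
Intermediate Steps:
V(G) = -19*G
X(m) = 5*m**2
J = 1/1134 ≈ 0.00088183
X(-1*1)*sqrt(J + Q) + V(-108) = (5*(-1*1)**2)*sqrt(1/1134 - 1815) - 19*(-108) = (5*(-1)**2)*sqrt(-2058209/1134) + 2052 = (5*1)*(I*sqrt(28814926)/126) + 2052 = 5*(I*sqrt(28814926)/126) + 2052 = 5*I*sqrt(28814926)/126 + 2052 = 2052 + 5*I*sqrt(28814926)/126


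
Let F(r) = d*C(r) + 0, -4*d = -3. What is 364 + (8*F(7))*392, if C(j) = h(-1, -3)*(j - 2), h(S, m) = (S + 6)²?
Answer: 294364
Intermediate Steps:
d = ¾ (d = -¼*(-3) = ¾ ≈ 0.75000)
h(S, m) = (6 + S)²
C(j) = -50 + 25*j (C(j) = (6 - 1)²*(j - 2) = 5²*(-2 + j) = 25*(-2 + j) = -50 + 25*j)
F(r) = -75/2 + 75*r/4 (F(r) = 3*(-50 + 25*r)/4 + 0 = (-75/2 + 75*r/4) + 0 = -75/2 + 75*r/4)
364 + (8*F(7))*392 = 364 + (8*(-75/2 + (75/4)*7))*392 = 364 + (8*(-75/2 + 525/4))*392 = 364 + (8*(375/4))*392 = 364 + 750*392 = 364 + 294000 = 294364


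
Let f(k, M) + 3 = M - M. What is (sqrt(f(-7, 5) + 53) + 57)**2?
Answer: 3299 + 570*sqrt(2) ≈ 4105.1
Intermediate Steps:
f(k, M) = -3 (f(k, M) = -3 + (M - M) = -3 + 0 = -3)
(sqrt(f(-7, 5) + 53) + 57)**2 = (sqrt(-3 + 53) + 57)**2 = (sqrt(50) + 57)**2 = (5*sqrt(2) + 57)**2 = (57 + 5*sqrt(2))**2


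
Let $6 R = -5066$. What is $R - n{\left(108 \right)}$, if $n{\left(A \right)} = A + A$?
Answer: $- \frac{3181}{3} \approx -1060.3$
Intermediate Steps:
$n{\left(A \right)} = 2 A$
$R = - \frac{2533}{3}$ ($R = \frac{1}{6} \left(-5066\right) = - \frac{2533}{3} \approx -844.33$)
$R - n{\left(108 \right)} = - \frac{2533}{3} - 2 \cdot 108 = - \frac{2533}{3} - 216 = - \frac{3181}{3}$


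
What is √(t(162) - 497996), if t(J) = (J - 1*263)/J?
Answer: I*√161350906/18 ≈ 705.69*I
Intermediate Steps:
t(J) = (-263 + J)/J (t(J) = (J - 263)/J = (-263 + J)/J)
√(t(162) - 497996) = √((-263 + 162)/162 - 497996) = √((1/162)*(-101) - 497996) = √(-101/162 - 497996) = √(-80675453/162) = I*√161350906/18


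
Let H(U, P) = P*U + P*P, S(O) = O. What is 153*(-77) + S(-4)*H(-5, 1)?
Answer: -11765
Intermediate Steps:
H(U, P) = P² + P*U (H(U, P) = P*U + P² = P² + P*U)
153*(-77) + S(-4)*H(-5, 1) = 153*(-77) - 4*(1 - 5) = -11781 - 4*(-4) = -11781 + 16 = -11765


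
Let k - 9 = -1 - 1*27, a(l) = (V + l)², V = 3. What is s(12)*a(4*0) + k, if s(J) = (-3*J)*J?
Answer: -3907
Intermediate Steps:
a(l) = (3 + l)²
k = -19 (k = 9 + (-1 - 1*27) = 9 + (-1 - 27) = 9 - 28 = -19)
s(J) = -3*J²
s(12)*a(4*0) + k = (-3*12²)*(3 + 4*0)² - 19 = (-3*144)*(3 + 0)² - 19 = -432*3² - 19 = -432*9 - 19 = -3888 - 19 = -3907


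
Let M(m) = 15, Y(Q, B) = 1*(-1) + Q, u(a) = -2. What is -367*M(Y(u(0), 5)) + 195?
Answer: -5310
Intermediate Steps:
Y(Q, B) = -1 + Q
-367*M(Y(u(0), 5)) + 195 = -367*15 + 195 = -5505 + 195 = -5310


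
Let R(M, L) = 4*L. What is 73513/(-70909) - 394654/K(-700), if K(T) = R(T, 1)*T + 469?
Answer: 27813161683/165288879 ≈ 168.27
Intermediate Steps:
K(T) = 469 + 4*T (K(T) = (4*1)*T + 469 = 4*T + 469 = 469 + 4*T)
73513/(-70909) - 394654/K(-700) = 73513/(-70909) - 394654/(469 + 4*(-700)) = 73513*(-1/70909) - 394654/(469 - 2800) = -73513/70909 - 394654/(-2331) = -73513/70909 - 394654*(-1/2331) = -73513/70909 + 394654/2331 = 27813161683/165288879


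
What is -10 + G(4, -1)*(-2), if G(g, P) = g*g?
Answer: -42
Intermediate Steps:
G(g, P) = g²
-10 + G(4, -1)*(-2) = -10 + 4²*(-2) = -10 + 16*(-2) = -10 - 32 = -42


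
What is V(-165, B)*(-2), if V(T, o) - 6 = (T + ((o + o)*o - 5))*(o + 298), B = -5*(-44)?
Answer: -100108692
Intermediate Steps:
B = 220
V(T, o) = 6 + (298 + o)*(-5 + T + 2*o²) (V(T, o) = 6 + (T + ((o + o)*o - 5))*(o + 298) = 6 + (T + ((2*o)*o - 5))*(298 + o) = 6 + (T + (2*o² - 5))*(298 + o) = 6 + (T + (-5 + 2*o²))*(298 + o) = 6 + (-5 + T + 2*o²)*(298 + o) = 6 + (298 + o)*(-5 + T + 2*o²))
V(-165, B)*(-2) = (-1484 - 5*220 + 2*220³ + 298*(-165) + 596*220² - 165*220)*(-2) = (-1484 - 1100 + 2*10648000 - 49170 + 596*48400 - 36300)*(-2) = (-1484 - 1100 + 21296000 - 49170 + 28846400 - 36300)*(-2) = 50054346*(-2) = -100108692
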